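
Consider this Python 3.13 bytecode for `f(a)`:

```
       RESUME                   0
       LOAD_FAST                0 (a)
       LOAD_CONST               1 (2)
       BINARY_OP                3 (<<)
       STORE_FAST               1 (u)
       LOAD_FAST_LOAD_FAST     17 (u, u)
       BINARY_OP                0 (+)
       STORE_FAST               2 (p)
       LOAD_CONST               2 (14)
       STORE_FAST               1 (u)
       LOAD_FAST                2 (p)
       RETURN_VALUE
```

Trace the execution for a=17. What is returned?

LOAD_FAST a → push 17. Stack: [17]
LOAD_CONST → push 2. Stack: [17, 2]
BINARY_OP << → 17 << 2 = 68. Stack: [68]
STORE_FAST u → u=68. Stack: []
LOAD_FAST_LOAD_FAST u,u → push 68,68. Stack: [68, 68]
BINARY_OP + → 68 + 68 = 136. Stack: [136]
STORE_FAST p → p=136. Stack: []
LOAD_CONST → push 14. Stack: [14]
STORE_FAST u → u=14. Stack: []
LOAD_FAST p → push 136. Stack: [136]
RETURN_VALUE → return 136.

136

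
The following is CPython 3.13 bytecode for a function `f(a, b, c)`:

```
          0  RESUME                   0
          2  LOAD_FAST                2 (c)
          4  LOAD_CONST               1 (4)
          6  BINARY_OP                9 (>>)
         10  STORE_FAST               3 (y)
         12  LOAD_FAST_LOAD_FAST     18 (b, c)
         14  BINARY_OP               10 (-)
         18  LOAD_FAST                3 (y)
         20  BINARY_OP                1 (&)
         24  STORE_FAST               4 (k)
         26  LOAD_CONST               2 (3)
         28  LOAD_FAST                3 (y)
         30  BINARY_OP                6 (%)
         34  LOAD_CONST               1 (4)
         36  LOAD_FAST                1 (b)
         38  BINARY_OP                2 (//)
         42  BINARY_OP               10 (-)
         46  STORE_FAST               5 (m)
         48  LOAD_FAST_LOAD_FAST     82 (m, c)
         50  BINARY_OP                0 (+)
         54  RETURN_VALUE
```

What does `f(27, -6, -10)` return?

-9

LOAD_FAST c → push -10. Stack: [-10]
LOAD_CONST → push 4. Stack: [-10, 4]
BINARY_OP >> → -10 >> 4 = -1. Stack: [-1]
STORE_FAST y → y=-1. Stack: []
LOAD_FAST_LOAD_FAST b,c → push -6,-10. Stack: [-6, -10]
BINARY_OP - → -6 - -10 = 4. Stack: [4]
LOAD_FAST y → push -1. Stack: [4, -1]
BINARY_OP & → 4 & -1 = 4. Stack: [4]
STORE_FAST k → k=4. Stack: []
LOAD_CONST → push 3. Stack: [3]
LOAD_FAST y → push -1. Stack: [3, -1]
BINARY_OP % → 3 % -1 = 0. Stack: [0]
LOAD_CONST → push 4. Stack: [0, 4]
LOAD_FAST b → push -6. Stack: [0, 4, -6]
BINARY_OP // → 4 // -6 = -1. Stack: [0, -1]
BINARY_OP - → 0 - -1 = 1. Stack: [1]
STORE_FAST m → m=1. Stack: []
LOAD_FAST_LOAD_FAST m,c → push 1,-10. Stack: [1, -10]
BINARY_OP + → 1 + -10 = -9. Stack: [-9]
RETURN_VALUE → return -9.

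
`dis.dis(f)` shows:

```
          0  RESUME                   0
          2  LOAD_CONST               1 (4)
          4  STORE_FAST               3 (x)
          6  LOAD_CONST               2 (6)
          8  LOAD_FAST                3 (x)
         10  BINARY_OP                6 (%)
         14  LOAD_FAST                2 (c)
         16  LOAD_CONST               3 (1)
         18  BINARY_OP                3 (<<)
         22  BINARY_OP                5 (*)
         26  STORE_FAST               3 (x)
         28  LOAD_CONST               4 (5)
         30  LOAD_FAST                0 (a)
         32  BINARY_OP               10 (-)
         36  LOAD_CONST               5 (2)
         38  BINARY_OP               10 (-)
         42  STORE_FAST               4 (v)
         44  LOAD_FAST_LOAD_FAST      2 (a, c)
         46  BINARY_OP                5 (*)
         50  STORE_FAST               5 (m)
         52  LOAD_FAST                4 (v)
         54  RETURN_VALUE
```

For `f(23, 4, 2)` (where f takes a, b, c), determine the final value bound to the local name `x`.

LOAD_CONST → push 4. Stack: [4]
STORE_FAST x → x=4. Stack: []
LOAD_CONST → push 6. Stack: [6]
LOAD_FAST x → push 4. Stack: [6, 4]
BINARY_OP % → 6 % 4 = 2. Stack: [2]
LOAD_FAST c → push 2. Stack: [2, 2]
LOAD_CONST → push 1. Stack: [2, 2, 1]
BINARY_OP << → 2 << 1 = 4. Stack: [2, 4]
BINARY_OP * → 2 * 4 = 8. Stack: [8]
STORE_FAST x → x=8. Stack: []
LOAD_CONST → push 5. Stack: [5]
LOAD_FAST a → push 23. Stack: [5, 23]
BINARY_OP - → 5 - 23 = -18. Stack: [-18]
LOAD_CONST → push 2. Stack: [-18, 2]
BINARY_OP - → -18 - 2 = -20. Stack: [-20]
STORE_FAST v → v=-20. Stack: []
LOAD_FAST_LOAD_FAST a,c → push 23,2. Stack: [23, 2]
BINARY_OP * → 23 * 2 = 46. Stack: [46]
STORE_FAST m → m=46. Stack: []
LOAD_FAST v → push -20. Stack: [-20]
RETURN_VALUE → return -20.

8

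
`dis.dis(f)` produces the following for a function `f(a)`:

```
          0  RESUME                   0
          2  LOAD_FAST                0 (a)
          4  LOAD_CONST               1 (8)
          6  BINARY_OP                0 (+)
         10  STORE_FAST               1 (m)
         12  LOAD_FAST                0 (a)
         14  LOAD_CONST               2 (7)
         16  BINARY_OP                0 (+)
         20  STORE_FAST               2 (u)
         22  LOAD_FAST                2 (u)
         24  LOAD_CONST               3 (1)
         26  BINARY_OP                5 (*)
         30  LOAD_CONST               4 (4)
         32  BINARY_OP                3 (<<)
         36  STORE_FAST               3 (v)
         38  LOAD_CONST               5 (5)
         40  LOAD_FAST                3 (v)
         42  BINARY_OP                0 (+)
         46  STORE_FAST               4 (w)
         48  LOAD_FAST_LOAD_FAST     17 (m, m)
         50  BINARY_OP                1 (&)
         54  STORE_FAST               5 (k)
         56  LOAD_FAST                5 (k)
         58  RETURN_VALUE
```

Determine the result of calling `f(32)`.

40

LOAD_FAST a → push 32. Stack: [32]
LOAD_CONST → push 8. Stack: [32, 8]
BINARY_OP + → 32 + 8 = 40. Stack: [40]
STORE_FAST m → m=40. Stack: []
LOAD_FAST a → push 32. Stack: [32]
LOAD_CONST → push 7. Stack: [32, 7]
BINARY_OP + → 32 + 7 = 39. Stack: [39]
STORE_FAST u → u=39. Stack: []
LOAD_FAST u → push 39. Stack: [39]
LOAD_CONST → push 1. Stack: [39, 1]
BINARY_OP * → 39 * 1 = 39. Stack: [39]
LOAD_CONST → push 4. Stack: [39, 4]
BINARY_OP << → 39 << 4 = 624. Stack: [624]
STORE_FAST v → v=624. Stack: []
LOAD_CONST → push 5. Stack: [5]
LOAD_FAST v → push 624. Stack: [5, 624]
BINARY_OP + → 5 + 624 = 629. Stack: [629]
STORE_FAST w → w=629. Stack: []
LOAD_FAST_LOAD_FAST m,m → push 40,40. Stack: [40, 40]
BINARY_OP & → 40 & 40 = 40. Stack: [40]
STORE_FAST k → k=40. Stack: []
LOAD_FAST k → push 40. Stack: [40]
RETURN_VALUE → return 40.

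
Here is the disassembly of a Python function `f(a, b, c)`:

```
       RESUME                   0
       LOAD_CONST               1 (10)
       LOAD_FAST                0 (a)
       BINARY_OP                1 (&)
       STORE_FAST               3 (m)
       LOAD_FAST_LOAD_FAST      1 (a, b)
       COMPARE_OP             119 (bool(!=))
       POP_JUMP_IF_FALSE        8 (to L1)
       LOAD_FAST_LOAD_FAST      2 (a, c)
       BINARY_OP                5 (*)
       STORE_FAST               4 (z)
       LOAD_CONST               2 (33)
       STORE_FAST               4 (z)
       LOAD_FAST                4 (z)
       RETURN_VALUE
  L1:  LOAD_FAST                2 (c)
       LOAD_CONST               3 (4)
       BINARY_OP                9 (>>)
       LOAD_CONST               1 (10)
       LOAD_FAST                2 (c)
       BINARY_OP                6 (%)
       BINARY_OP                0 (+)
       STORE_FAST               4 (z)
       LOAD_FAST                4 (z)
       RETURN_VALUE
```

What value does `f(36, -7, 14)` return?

33

LOAD_CONST → push 10. Stack: [10]
LOAD_FAST a → push 36. Stack: [10, 36]
BINARY_OP & → 10 & 36 = 0. Stack: [0]
STORE_FAST m → m=0. Stack: []
LOAD_FAST_LOAD_FAST a,b → push 36,-7. Stack: [36, -7]
COMPARE_OP bool(!=) → 36 vs -7 = True. Stack: [True]
POP_JUMP_IF_FALSE → pop True; no jump. Stack: []
LOAD_FAST_LOAD_FAST a,c → push 36,14. Stack: [36, 14]
BINARY_OP * → 36 * 14 = 504. Stack: [504]
STORE_FAST z → z=504. Stack: []
LOAD_CONST → push 33. Stack: [33]
STORE_FAST z → z=33. Stack: []
LOAD_FAST z → push 33. Stack: [33]
RETURN_VALUE → return 33.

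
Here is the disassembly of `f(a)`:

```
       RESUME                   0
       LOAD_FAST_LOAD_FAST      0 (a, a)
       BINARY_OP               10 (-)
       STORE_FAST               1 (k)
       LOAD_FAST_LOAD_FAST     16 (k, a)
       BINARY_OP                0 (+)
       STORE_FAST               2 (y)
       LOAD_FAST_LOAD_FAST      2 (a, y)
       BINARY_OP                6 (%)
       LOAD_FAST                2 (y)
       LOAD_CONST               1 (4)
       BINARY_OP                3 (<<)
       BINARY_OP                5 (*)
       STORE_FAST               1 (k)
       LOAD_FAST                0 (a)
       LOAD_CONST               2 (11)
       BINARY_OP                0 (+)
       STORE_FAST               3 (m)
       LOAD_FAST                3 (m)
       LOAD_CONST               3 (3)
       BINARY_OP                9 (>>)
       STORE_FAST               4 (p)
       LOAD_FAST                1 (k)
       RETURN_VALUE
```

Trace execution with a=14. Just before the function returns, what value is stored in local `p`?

LOAD_FAST_LOAD_FAST a,a → push 14,14. Stack: [14, 14]
BINARY_OP - → 14 - 14 = 0. Stack: [0]
STORE_FAST k → k=0. Stack: []
LOAD_FAST_LOAD_FAST k,a → push 0,14. Stack: [0, 14]
BINARY_OP + → 0 + 14 = 14. Stack: [14]
STORE_FAST y → y=14. Stack: []
LOAD_FAST_LOAD_FAST a,y → push 14,14. Stack: [14, 14]
BINARY_OP % → 14 % 14 = 0. Stack: [0]
LOAD_FAST y → push 14. Stack: [0, 14]
LOAD_CONST → push 4. Stack: [0, 14, 4]
BINARY_OP << → 14 << 4 = 224. Stack: [0, 224]
BINARY_OP * → 0 * 224 = 0. Stack: [0]
STORE_FAST k → k=0. Stack: []
LOAD_FAST a → push 14. Stack: [14]
LOAD_CONST → push 11. Stack: [14, 11]
BINARY_OP + → 14 + 11 = 25. Stack: [25]
STORE_FAST m → m=25. Stack: []
LOAD_FAST m → push 25. Stack: [25]
LOAD_CONST → push 3. Stack: [25, 3]
BINARY_OP >> → 25 >> 3 = 3. Stack: [3]
STORE_FAST p → p=3. Stack: []
LOAD_FAST k → push 0. Stack: [0]
RETURN_VALUE → return 0.

3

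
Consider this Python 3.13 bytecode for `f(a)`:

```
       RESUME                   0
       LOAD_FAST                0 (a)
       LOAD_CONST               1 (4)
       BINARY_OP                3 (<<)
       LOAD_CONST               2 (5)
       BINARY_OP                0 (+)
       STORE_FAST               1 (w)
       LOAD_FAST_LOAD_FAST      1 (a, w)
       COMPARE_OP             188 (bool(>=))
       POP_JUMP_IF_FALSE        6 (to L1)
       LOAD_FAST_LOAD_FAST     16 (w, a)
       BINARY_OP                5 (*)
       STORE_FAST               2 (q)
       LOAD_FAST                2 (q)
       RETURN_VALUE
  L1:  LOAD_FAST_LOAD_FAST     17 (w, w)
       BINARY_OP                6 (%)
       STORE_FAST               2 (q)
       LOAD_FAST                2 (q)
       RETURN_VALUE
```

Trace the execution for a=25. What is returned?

LOAD_FAST a → push 25. Stack: [25]
LOAD_CONST → push 4. Stack: [25, 4]
BINARY_OP << → 25 << 4 = 400. Stack: [400]
LOAD_CONST → push 5. Stack: [400, 5]
BINARY_OP + → 400 + 5 = 405. Stack: [405]
STORE_FAST w → w=405. Stack: []
LOAD_FAST_LOAD_FAST a,w → push 25,405. Stack: [25, 405]
COMPARE_OP bool(>=) → 25 vs 405 = False. Stack: [False]
POP_JUMP_IF_FALSE → pop False; jump. Stack: []
LOAD_FAST_LOAD_FAST w,w → push 405,405. Stack: [405, 405]
BINARY_OP % → 405 % 405 = 0. Stack: [0]
STORE_FAST q → q=0. Stack: []
LOAD_FAST q → push 0. Stack: [0]
RETURN_VALUE → return 0.

0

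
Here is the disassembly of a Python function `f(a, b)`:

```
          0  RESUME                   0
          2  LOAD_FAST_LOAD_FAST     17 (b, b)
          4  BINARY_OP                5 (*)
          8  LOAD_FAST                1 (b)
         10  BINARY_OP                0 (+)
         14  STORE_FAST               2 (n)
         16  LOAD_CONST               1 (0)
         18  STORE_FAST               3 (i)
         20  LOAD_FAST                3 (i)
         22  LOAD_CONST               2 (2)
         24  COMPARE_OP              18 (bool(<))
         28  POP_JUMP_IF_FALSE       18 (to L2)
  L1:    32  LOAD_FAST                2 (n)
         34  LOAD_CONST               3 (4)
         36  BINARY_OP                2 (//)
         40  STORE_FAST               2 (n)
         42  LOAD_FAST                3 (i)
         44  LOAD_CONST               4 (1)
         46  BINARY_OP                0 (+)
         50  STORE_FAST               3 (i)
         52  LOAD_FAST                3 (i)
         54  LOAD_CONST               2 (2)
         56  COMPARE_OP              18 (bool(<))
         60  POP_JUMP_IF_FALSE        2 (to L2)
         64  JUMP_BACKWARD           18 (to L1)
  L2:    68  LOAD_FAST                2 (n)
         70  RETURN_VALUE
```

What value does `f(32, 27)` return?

LOAD_FAST_LOAD_FAST b,b → push 27,27. Stack: [27, 27]
BINARY_OP * → 27 * 27 = 729. Stack: [729]
LOAD_FAST b → push 27. Stack: [729, 27]
BINARY_OP + → 729 + 27 = 756. Stack: [756]
STORE_FAST n → n=756. Stack: []
LOAD_CONST → push 0. Stack: [0]
STORE_FAST i → i=0. Stack: []
LOAD_FAST i → push 0. Stack: [0]
LOAD_CONST → push 2. Stack: [0, 2]
COMPARE_OP bool(<) → 0 vs 2 = True. Stack: [True]
POP_JUMP_IF_FALSE → pop True; no jump. Stack: []
LOAD_FAST n → push 756. Stack: [756]
LOAD_CONST → push 4. Stack: [756, 4]
BINARY_OP // → 756 // 4 = 189. Stack: [189]
STORE_FAST n → n=189. Stack: []
LOAD_FAST i → push 0. Stack: [0]
LOAD_CONST → push 1. Stack: [0, 1]
BINARY_OP + → 0 + 1 = 1. Stack: [1]
STORE_FAST i → i=1. Stack: []
LOAD_FAST i → push 1. Stack: [1]
LOAD_CONST → push 2. Stack: [1, 2]
COMPARE_OP bool(<) → 1 vs 2 = True. Stack: [True]
POP_JUMP_IF_FALSE → pop True; no jump. Stack: []
LOAD_FAST n → push 189. Stack: [189]
LOAD_CONST → push 4. Stack: [189, 4]
BINARY_OP // → 189 // 4 = 47. Stack: [47]
STORE_FAST n → n=47. Stack: []
LOAD_FAST i → push 1. Stack: [1]
LOAD_CONST → push 1. Stack: [1, 1]
BINARY_OP + → 1 + 1 = 2. Stack: [2]
STORE_FAST i → i=2. Stack: []
LOAD_FAST i → push 2. Stack: [2]
LOAD_CONST → push 2. Stack: [2, 2]
COMPARE_OP bool(<) → 2 vs 2 = False. Stack: [False]
POP_JUMP_IF_FALSE → pop False; jump. Stack: []
LOAD_FAST n → push 47. Stack: [47]
RETURN_VALUE → return 47.

47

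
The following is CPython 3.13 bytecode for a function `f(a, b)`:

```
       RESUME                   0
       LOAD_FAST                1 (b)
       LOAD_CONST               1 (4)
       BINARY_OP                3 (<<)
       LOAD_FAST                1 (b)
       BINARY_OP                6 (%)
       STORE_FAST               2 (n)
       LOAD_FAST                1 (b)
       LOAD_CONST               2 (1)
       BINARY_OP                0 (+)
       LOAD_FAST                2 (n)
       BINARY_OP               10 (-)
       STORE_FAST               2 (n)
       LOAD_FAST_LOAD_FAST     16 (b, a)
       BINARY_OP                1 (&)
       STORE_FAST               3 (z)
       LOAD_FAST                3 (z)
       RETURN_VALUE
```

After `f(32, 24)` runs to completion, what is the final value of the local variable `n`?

LOAD_FAST b → push 24. Stack: [24]
LOAD_CONST → push 4. Stack: [24, 4]
BINARY_OP << → 24 << 4 = 384. Stack: [384]
LOAD_FAST b → push 24. Stack: [384, 24]
BINARY_OP % → 384 % 24 = 0. Stack: [0]
STORE_FAST n → n=0. Stack: []
LOAD_FAST b → push 24. Stack: [24]
LOAD_CONST → push 1. Stack: [24, 1]
BINARY_OP + → 24 + 1 = 25. Stack: [25]
LOAD_FAST n → push 0. Stack: [25, 0]
BINARY_OP - → 25 - 0 = 25. Stack: [25]
STORE_FAST n → n=25. Stack: []
LOAD_FAST_LOAD_FAST b,a → push 24,32. Stack: [24, 32]
BINARY_OP & → 24 & 32 = 0. Stack: [0]
STORE_FAST z → z=0. Stack: []
LOAD_FAST z → push 0. Stack: [0]
RETURN_VALUE → return 0.

25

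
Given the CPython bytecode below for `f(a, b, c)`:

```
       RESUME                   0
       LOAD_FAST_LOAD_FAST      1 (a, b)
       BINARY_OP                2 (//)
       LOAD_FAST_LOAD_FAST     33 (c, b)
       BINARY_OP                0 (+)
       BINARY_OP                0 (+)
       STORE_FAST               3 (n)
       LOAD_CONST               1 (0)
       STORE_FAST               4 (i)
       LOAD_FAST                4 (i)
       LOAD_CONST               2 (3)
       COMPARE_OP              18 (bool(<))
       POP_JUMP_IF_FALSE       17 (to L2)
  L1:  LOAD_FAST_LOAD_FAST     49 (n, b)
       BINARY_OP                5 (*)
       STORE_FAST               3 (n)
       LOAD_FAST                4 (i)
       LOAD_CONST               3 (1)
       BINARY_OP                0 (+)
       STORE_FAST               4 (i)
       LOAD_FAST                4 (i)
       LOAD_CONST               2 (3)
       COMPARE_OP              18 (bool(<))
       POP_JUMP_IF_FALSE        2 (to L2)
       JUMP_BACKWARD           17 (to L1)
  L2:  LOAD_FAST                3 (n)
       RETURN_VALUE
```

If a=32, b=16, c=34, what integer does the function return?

212992

LOAD_FAST_LOAD_FAST a,b → push 32,16. Stack: [32, 16]
BINARY_OP // → 32 // 16 = 2. Stack: [2]
LOAD_FAST_LOAD_FAST c,b → push 34,16. Stack: [2, 34, 16]
BINARY_OP + → 34 + 16 = 50. Stack: [2, 50]
BINARY_OP + → 2 + 50 = 52. Stack: [52]
STORE_FAST n → n=52. Stack: []
LOAD_CONST → push 0. Stack: [0]
STORE_FAST i → i=0. Stack: []
LOAD_FAST i → push 0. Stack: [0]
LOAD_CONST → push 3. Stack: [0, 3]
COMPARE_OP bool(<) → 0 vs 3 = True. Stack: [True]
POP_JUMP_IF_FALSE → pop True; no jump. Stack: []
LOAD_FAST_LOAD_FAST n,b → push 52,16. Stack: [52, 16]
BINARY_OP * → 52 * 16 = 832. Stack: [832]
STORE_FAST n → n=832. Stack: []
LOAD_FAST i → push 0. Stack: [0]
LOAD_CONST → push 1. Stack: [0, 1]
BINARY_OP + → 0 + 1 = 1. Stack: [1]
STORE_FAST i → i=1. Stack: []
LOAD_FAST i → push 1. Stack: [1]
LOAD_CONST → push 3. Stack: [1, 3]
COMPARE_OP bool(<) → 1 vs 3 = True. Stack: [True]
POP_JUMP_IF_FALSE → pop True; no jump. Stack: []
LOAD_FAST_LOAD_FAST n,b → push 832,16. Stack: [832, 16]
BINARY_OP * → 832 * 16 = 13312. Stack: [13312]
STORE_FAST n → n=13312. Stack: []
LOAD_FAST i → push 1. Stack: [1]
LOAD_CONST → push 1. Stack: [1, 1]
BINARY_OP + → 1 + 1 = 2. Stack: [2]
STORE_FAST i → i=2. Stack: []
LOAD_FAST i → push 2. Stack: [2]
LOAD_CONST → push 3. Stack: [2, 3]
COMPARE_OP bool(<) → 2 vs 3 = True. Stack: [True]
POP_JUMP_IF_FALSE → pop True; no jump. Stack: []
LOAD_FAST_LOAD_FAST n,b → push 13312,16. Stack: [13312, 16]
BINARY_OP * → 13312 * 16 = 212992. Stack: [212992]
STORE_FAST n → n=212992. Stack: []
LOAD_FAST i → push 2. Stack: [2]
LOAD_CONST → push 1. Stack: [2, 1]
BINARY_OP + → 2 + 1 = 3. Stack: [3]
STORE_FAST i → i=3. Stack: []
LOAD_FAST i → push 3. Stack: [3]
LOAD_CONST → push 3. Stack: [3, 3]
COMPARE_OP bool(<) → 3 vs 3 = False. Stack: [False]
POP_JUMP_IF_FALSE → pop False; jump. Stack: []
LOAD_FAST n → push 212992. Stack: [212992]
RETURN_VALUE → return 212992.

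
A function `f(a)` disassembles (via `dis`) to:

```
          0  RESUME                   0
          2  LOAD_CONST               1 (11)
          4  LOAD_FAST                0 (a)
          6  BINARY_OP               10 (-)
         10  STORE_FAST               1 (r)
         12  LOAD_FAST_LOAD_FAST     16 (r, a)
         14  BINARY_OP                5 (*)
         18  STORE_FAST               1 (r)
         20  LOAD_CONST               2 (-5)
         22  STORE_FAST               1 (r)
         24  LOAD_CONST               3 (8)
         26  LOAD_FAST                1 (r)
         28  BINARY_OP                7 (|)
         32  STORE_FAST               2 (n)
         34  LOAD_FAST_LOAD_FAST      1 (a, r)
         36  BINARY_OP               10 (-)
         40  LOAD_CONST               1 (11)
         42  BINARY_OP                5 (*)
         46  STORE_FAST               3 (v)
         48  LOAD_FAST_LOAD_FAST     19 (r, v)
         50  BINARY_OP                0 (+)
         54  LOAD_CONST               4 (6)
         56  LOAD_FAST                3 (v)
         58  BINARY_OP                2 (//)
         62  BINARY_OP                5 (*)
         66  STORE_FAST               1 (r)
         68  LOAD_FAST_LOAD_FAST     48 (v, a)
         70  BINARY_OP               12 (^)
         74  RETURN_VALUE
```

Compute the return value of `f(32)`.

LOAD_CONST → push 11. Stack: [11]
LOAD_FAST a → push 32. Stack: [11, 32]
BINARY_OP - → 11 - 32 = -21. Stack: [-21]
STORE_FAST r → r=-21. Stack: []
LOAD_FAST_LOAD_FAST r,a → push -21,32. Stack: [-21, 32]
BINARY_OP * → -21 * 32 = -672. Stack: [-672]
STORE_FAST r → r=-672. Stack: []
LOAD_CONST → push -5. Stack: [-5]
STORE_FAST r → r=-5. Stack: []
LOAD_CONST → push 8. Stack: [8]
LOAD_FAST r → push -5. Stack: [8, -5]
BINARY_OP | → 8 | -5 = -5. Stack: [-5]
STORE_FAST n → n=-5. Stack: []
LOAD_FAST_LOAD_FAST a,r → push 32,-5. Stack: [32, -5]
BINARY_OP - → 32 - -5 = 37. Stack: [37]
LOAD_CONST → push 11. Stack: [37, 11]
BINARY_OP * → 37 * 11 = 407. Stack: [407]
STORE_FAST v → v=407. Stack: []
LOAD_FAST_LOAD_FAST r,v → push -5,407. Stack: [-5, 407]
BINARY_OP + → -5 + 407 = 402. Stack: [402]
LOAD_CONST → push 6. Stack: [402, 6]
LOAD_FAST v → push 407. Stack: [402, 6, 407]
BINARY_OP // → 6 // 407 = 0. Stack: [402, 0]
BINARY_OP * → 402 * 0 = 0. Stack: [0]
STORE_FAST r → r=0. Stack: []
LOAD_FAST_LOAD_FAST v,a → push 407,32. Stack: [407, 32]
BINARY_OP ^ → 407 ^ 32 = 439. Stack: [439]
RETURN_VALUE → return 439.

439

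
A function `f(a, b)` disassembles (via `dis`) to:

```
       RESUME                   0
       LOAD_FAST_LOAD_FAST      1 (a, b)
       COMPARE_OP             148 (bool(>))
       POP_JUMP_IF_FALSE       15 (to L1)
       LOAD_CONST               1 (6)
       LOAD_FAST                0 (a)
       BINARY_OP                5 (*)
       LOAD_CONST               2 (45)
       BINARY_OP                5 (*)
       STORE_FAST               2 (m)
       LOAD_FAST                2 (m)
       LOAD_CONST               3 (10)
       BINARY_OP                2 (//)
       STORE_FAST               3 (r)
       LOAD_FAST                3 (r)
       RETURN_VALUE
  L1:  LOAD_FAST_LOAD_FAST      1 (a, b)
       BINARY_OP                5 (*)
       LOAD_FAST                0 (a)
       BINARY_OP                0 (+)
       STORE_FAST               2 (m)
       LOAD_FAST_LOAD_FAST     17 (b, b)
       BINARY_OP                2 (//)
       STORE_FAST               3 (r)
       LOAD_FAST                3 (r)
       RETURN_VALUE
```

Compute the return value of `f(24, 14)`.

LOAD_FAST_LOAD_FAST a,b → push 24,14. Stack: [24, 14]
COMPARE_OP bool(>) → 24 vs 14 = True. Stack: [True]
POP_JUMP_IF_FALSE → pop True; no jump. Stack: []
LOAD_CONST → push 6. Stack: [6]
LOAD_FAST a → push 24. Stack: [6, 24]
BINARY_OP * → 6 * 24 = 144. Stack: [144]
LOAD_CONST → push 45. Stack: [144, 45]
BINARY_OP * → 144 * 45 = 6480. Stack: [6480]
STORE_FAST m → m=6480. Stack: []
LOAD_FAST m → push 6480. Stack: [6480]
LOAD_CONST → push 10. Stack: [6480, 10]
BINARY_OP // → 6480 // 10 = 648. Stack: [648]
STORE_FAST r → r=648. Stack: []
LOAD_FAST r → push 648. Stack: [648]
RETURN_VALUE → return 648.

648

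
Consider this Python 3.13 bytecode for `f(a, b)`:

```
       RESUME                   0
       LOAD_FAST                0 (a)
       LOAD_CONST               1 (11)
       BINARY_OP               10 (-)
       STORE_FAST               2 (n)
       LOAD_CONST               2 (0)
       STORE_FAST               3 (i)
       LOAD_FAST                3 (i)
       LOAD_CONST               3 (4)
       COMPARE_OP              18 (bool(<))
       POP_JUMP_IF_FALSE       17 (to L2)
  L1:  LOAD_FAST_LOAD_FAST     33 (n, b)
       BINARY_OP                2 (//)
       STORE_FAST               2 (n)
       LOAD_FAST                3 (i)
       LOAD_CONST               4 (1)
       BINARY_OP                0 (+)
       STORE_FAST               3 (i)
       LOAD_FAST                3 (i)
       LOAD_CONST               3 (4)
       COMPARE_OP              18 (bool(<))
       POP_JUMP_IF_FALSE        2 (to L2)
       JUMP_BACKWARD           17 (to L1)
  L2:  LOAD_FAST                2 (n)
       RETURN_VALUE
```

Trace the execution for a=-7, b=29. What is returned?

LOAD_FAST a → push -7. Stack: [-7]
LOAD_CONST → push 11. Stack: [-7, 11]
BINARY_OP - → -7 - 11 = -18. Stack: [-18]
STORE_FAST n → n=-18. Stack: []
LOAD_CONST → push 0. Stack: [0]
STORE_FAST i → i=0. Stack: []
LOAD_FAST i → push 0. Stack: [0]
LOAD_CONST → push 4. Stack: [0, 4]
COMPARE_OP bool(<) → 0 vs 4 = True. Stack: [True]
POP_JUMP_IF_FALSE → pop True; no jump. Stack: []
LOAD_FAST_LOAD_FAST n,b → push -18,29. Stack: [-18, 29]
BINARY_OP // → -18 // 29 = -1. Stack: [-1]
STORE_FAST n → n=-1. Stack: []
LOAD_FAST i → push 0. Stack: [0]
LOAD_CONST → push 1. Stack: [0, 1]
BINARY_OP + → 0 + 1 = 1. Stack: [1]
STORE_FAST i → i=1. Stack: []
LOAD_FAST i → push 1. Stack: [1]
LOAD_CONST → push 4. Stack: [1, 4]
COMPARE_OP bool(<) → 1 vs 4 = True. Stack: [True]
POP_JUMP_IF_FALSE → pop True; no jump. Stack: []
LOAD_FAST_LOAD_FAST n,b → push -1,29. Stack: [-1, 29]
BINARY_OP // → -1 // 29 = -1. Stack: [-1]
STORE_FAST n → n=-1. Stack: []
LOAD_FAST i → push 1. Stack: [1]
LOAD_CONST → push 1. Stack: [1, 1]
BINARY_OP + → 1 + 1 = 2. Stack: [2]
STORE_FAST i → i=2. Stack: []
LOAD_FAST i → push 2. Stack: [2]
LOAD_CONST → push 4. Stack: [2, 4]
COMPARE_OP bool(<) → 2 vs 4 = True. Stack: [True]
POP_JUMP_IF_FALSE → pop True; no jump. Stack: []
LOAD_FAST_LOAD_FAST n,b → push -1,29. Stack: [-1, 29]
BINARY_OP // → -1 // 29 = -1. Stack: [-1]
STORE_FAST n → n=-1. Stack: []
LOAD_FAST i → push 2. Stack: [2]
LOAD_CONST → push 1. Stack: [2, 1]
BINARY_OP + → 2 + 1 = 3. Stack: [3]
STORE_FAST i → i=3. Stack: []
LOAD_FAST i → push 3. Stack: [3]
LOAD_CONST → push 4. Stack: [3, 4]
COMPARE_OP bool(<) → 3 vs 4 = True. Stack: [True]
POP_JUMP_IF_FALSE → pop True; no jump. Stack: []
LOAD_FAST_LOAD_FAST n,b → push -1,29. Stack: [-1, 29]
BINARY_OP // → -1 // 29 = -1. Stack: [-1]
STORE_FAST n → n=-1. Stack: []
LOAD_FAST i → push 3. Stack: [3]
LOAD_CONST → push 1. Stack: [3, 1]
BINARY_OP + → 3 + 1 = 4. Stack: [4]
STORE_FAST i → i=4. Stack: []
LOAD_FAST i → push 4. Stack: [4]
LOAD_CONST → push 4. Stack: [4, 4]
COMPARE_OP bool(<) → 4 vs 4 = False. Stack: [False]
POP_JUMP_IF_FALSE → pop False; jump. Stack: []
LOAD_FAST n → push -1. Stack: [-1]
RETURN_VALUE → return -1.

-1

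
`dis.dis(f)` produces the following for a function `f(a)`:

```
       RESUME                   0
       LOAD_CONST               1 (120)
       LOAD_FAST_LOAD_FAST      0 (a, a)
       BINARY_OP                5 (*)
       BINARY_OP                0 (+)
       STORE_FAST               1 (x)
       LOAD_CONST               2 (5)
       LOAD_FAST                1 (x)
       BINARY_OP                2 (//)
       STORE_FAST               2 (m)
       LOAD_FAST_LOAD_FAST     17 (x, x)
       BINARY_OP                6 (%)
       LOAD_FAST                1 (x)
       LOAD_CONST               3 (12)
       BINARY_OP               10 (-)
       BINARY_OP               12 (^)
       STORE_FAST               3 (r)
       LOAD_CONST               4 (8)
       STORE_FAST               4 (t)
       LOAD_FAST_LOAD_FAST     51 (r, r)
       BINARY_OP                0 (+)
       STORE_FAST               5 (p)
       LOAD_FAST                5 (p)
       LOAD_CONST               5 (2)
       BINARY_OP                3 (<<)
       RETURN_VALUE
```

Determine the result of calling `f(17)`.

LOAD_CONST → push 120. Stack: [120]
LOAD_FAST_LOAD_FAST a,a → push 17,17. Stack: [120, 17, 17]
BINARY_OP * → 17 * 17 = 289. Stack: [120, 289]
BINARY_OP + → 120 + 289 = 409. Stack: [409]
STORE_FAST x → x=409. Stack: []
LOAD_CONST → push 5. Stack: [5]
LOAD_FAST x → push 409. Stack: [5, 409]
BINARY_OP // → 5 // 409 = 0. Stack: [0]
STORE_FAST m → m=0. Stack: []
LOAD_FAST_LOAD_FAST x,x → push 409,409. Stack: [409, 409]
BINARY_OP % → 409 % 409 = 0. Stack: [0]
LOAD_FAST x → push 409. Stack: [0, 409]
LOAD_CONST → push 12. Stack: [0, 409, 12]
BINARY_OP - → 409 - 12 = 397. Stack: [0, 397]
BINARY_OP ^ → 0 ^ 397 = 397. Stack: [397]
STORE_FAST r → r=397. Stack: []
LOAD_CONST → push 8. Stack: [8]
STORE_FAST t → t=8. Stack: []
LOAD_FAST_LOAD_FAST r,r → push 397,397. Stack: [397, 397]
BINARY_OP + → 397 + 397 = 794. Stack: [794]
STORE_FAST p → p=794. Stack: []
LOAD_FAST p → push 794. Stack: [794]
LOAD_CONST → push 2. Stack: [794, 2]
BINARY_OP << → 794 << 2 = 3176. Stack: [3176]
RETURN_VALUE → return 3176.

3176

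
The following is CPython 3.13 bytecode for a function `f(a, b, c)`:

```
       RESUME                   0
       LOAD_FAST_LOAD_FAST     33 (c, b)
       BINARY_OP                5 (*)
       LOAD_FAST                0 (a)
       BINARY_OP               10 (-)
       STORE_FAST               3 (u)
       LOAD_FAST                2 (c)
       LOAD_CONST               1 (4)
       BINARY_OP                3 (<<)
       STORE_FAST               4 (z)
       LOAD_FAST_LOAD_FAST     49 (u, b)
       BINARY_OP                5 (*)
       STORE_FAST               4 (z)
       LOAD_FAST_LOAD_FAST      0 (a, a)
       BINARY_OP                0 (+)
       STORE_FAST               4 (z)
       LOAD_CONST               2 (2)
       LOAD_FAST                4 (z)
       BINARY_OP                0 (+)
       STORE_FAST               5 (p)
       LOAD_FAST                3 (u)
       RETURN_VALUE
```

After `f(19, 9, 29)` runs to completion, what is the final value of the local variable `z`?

LOAD_FAST_LOAD_FAST c,b → push 29,9. Stack: [29, 9]
BINARY_OP * → 29 * 9 = 261. Stack: [261]
LOAD_FAST a → push 19. Stack: [261, 19]
BINARY_OP - → 261 - 19 = 242. Stack: [242]
STORE_FAST u → u=242. Stack: []
LOAD_FAST c → push 29. Stack: [29]
LOAD_CONST → push 4. Stack: [29, 4]
BINARY_OP << → 29 << 4 = 464. Stack: [464]
STORE_FAST z → z=464. Stack: []
LOAD_FAST_LOAD_FAST u,b → push 242,9. Stack: [242, 9]
BINARY_OP * → 242 * 9 = 2178. Stack: [2178]
STORE_FAST z → z=2178. Stack: []
LOAD_FAST_LOAD_FAST a,a → push 19,19. Stack: [19, 19]
BINARY_OP + → 19 + 19 = 38. Stack: [38]
STORE_FAST z → z=38. Stack: []
LOAD_CONST → push 2. Stack: [2]
LOAD_FAST z → push 38. Stack: [2, 38]
BINARY_OP + → 2 + 38 = 40. Stack: [40]
STORE_FAST p → p=40. Stack: []
LOAD_FAST u → push 242. Stack: [242]
RETURN_VALUE → return 242.

38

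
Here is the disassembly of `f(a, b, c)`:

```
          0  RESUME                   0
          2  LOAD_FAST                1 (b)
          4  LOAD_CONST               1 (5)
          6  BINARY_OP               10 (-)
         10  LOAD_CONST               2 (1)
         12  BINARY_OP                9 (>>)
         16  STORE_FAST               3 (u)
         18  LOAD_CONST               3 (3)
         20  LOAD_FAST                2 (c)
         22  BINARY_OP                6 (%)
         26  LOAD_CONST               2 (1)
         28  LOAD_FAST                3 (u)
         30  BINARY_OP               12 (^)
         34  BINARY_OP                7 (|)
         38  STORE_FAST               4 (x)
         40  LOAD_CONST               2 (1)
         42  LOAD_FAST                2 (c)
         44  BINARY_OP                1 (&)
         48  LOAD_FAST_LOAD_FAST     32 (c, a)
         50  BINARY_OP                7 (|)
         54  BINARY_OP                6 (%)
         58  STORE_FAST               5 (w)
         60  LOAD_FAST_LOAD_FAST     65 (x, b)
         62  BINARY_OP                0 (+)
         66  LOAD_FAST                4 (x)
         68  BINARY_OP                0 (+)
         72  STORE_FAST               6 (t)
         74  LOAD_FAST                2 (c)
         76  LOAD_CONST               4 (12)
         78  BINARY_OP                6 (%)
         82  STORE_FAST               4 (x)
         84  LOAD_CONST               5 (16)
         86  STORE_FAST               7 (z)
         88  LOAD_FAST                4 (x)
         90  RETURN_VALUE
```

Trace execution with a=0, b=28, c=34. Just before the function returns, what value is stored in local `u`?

LOAD_FAST b → push 28. Stack: [28]
LOAD_CONST → push 5. Stack: [28, 5]
BINARY_OP - → 28 - 5 = 23. Stack: [23]
LOAD_CONST → push 1. Stack: [23, 1]
BINARY_OP >> → 23 >> 1 = 11. Stack: [11]
STORE_FAST u → u=11. Stack: []
LOAD_CONST → push 3. Stack: [3]
LOAD_FAST c → push 34. Stack: [3, 34]
BINARY_OP % → 3 % 34 = 3. Stack: [3]
LOAD_CONST → push 1. Stack: [3, 1]
LOAD_FAST u → push 11. Stack: [3, 1, 11]
BINARY_OP ^ → 1 ^ 11 = 10. Stack: [3, 10]
BINARY_OP | → 3 | 10 = 11. Stack: [11]
STORE_FAST x → x=11. Stack: []
LOAD_CONST → push 1. Stack: [1]
LOAD_FAST c → push 34. Stack: [1, 34]
BINARY_OP & → 1 & 34 = 0. Stack: [0]
LOAD_FAST_LOAD_FAST c,a → push 34,0. Stack: [0, 34, 0]
BINARY_OP | → 34 | 0 = 34. Stack: [0, 34]
BINARY_OP % → 0 % 34 = 0. Stack: [0]
STORE_FAST w → w=0. Stack: []
LOAD_FAST_LOAD_FAST x,b → push 11,28. Stack: [11, 28]
BINARY_OP + → 11 + 28 = 39. Stack: [39]
LOAD_FAST x → push 11. Stack: [39, 11]
BINARY_OP + → 39 + 11 = 50. Stack: [50]
STORE_FAST t → t=50. Stack: []
LOAD_FAST c → push 34. Stack: [34]
LOAD_CONST → push 12. Stack: [34, 12]
BINARY_OP % → 34 % 12 = 10. Stack: [10]
STORE_FAST x → x=10. Stack: []
LOAD_CONST → push 16. Stack: [16]
STORE_FAST z → z=16. Stack: []
LOAD_FAST x → push 10. Stack: [10]
RETURN_VALUE → return 10.

11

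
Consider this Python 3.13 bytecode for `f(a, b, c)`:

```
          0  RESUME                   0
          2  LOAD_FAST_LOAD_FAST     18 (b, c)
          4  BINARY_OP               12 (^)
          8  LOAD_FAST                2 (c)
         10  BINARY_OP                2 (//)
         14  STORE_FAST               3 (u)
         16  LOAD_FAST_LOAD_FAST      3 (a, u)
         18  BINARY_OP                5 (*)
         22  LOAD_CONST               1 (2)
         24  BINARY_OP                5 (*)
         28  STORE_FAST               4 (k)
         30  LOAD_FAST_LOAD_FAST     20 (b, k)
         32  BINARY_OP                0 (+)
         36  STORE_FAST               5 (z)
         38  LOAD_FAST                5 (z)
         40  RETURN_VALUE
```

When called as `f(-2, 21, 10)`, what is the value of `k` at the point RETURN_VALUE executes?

-12

LOAD_FAST_LOAD_FAST b,c → push 21,10. Stack: [21, 10]
BINARY_OP ^ → 21 ^ 10 = 31. Stack: [31]
LOAD_FAST c → push 10. Stack: [31, 10]
BINARY_OP // → 31 // 10 = 3. Stack: [3]
STORE_FAST u → u=3. Stack: []
LOAD_FAST_LOAD_FAST a,u → push -2,3. Stack: [-2, 3]
BINARY_OP * → -2 * 3 = -6. Stack: [-6]
LOAD_CONST → push 2. Stack: [-6, 2]
BINARY_OP * → -6 * 2 = -12. Stack: [-12]
STORE_FAST k → k=-12. Stack: []
LOAD_FAST_LOAD_FAST b,k → push 21,-12. Stack: [21, -12]
BINARY_OP + → 21 + -12 = 9. Stack: [9]
STORE_FAST z → z=9. Stack: []
LOAD_FAST z → push 9. Stack: [9]
RETURN_VALUE → return 9.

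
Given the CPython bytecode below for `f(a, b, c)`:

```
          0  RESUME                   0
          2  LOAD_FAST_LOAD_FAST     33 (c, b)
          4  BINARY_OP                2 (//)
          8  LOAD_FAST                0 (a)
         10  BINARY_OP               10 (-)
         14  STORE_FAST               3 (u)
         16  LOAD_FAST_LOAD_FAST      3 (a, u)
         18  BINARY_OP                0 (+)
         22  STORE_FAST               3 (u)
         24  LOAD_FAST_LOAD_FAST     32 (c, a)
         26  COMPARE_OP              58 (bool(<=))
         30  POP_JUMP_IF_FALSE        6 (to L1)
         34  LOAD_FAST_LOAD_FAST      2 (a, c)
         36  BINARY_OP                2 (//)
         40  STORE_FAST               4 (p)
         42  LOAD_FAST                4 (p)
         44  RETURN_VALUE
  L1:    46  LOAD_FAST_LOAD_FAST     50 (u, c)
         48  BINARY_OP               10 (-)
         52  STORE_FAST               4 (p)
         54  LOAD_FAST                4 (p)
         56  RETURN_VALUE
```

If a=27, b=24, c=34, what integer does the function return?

-33

LOAD_FAST_LOAD_FAST c,b → push 34,24. Stack: [34, 24]
BINARY_OP // → 34 // 24 = 1. Stack: [1]
LOAD_FAST a → push 27. Stack: [1, 27]
BINARY_OP - → 1 - 27 = -26. Stack: [-26]
STORE_FAST u → u=-26. Stack: []
LOAD_FAST_LOAD_FAST a,u → push 27,-26. Stack: [27, -26]
BINARY_OP + → 27 + -26 = 1. Stack: [1]
STORE_FAST u → u=1. Stack: []
LOAD_FAST_LOAD_FAST c,a → push 34,27. Stack: [34, 27]
COMPARE_OP bool(<=) → 34 vs 27 = False. Stack: [False]
POP_JUMP_IF_FALSE → pop False; jump. Stack: []
LOAD_FAST_LOAD_FAST u,c → push 1,34. Stack: [1, 34]
BINARY_OP - → 1 - 34 = -33. Stack: [-33]
STORE_FAST p → p=-33. Stack: []
LOAD_FAST p → push -33. Stack: [-33]
RETURN_VALUE → return -33.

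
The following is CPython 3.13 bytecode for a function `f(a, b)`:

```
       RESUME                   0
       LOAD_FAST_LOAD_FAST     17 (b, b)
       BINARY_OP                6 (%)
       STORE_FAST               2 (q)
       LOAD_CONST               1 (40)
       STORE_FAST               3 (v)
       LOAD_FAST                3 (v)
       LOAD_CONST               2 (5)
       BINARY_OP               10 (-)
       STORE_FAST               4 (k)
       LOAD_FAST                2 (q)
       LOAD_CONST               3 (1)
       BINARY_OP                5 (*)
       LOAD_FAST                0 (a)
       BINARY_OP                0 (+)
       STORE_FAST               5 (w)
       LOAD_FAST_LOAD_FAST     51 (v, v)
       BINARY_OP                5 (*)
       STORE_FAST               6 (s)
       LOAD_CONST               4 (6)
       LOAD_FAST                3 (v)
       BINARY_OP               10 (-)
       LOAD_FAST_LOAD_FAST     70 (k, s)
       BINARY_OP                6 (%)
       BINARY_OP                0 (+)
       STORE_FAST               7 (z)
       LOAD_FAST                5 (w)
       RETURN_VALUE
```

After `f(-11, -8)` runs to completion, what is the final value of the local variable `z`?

1

LOAD_FAST_LOAD_FAST b,b → push -8,-8. Stack: [-8, -8]
BINARY_OP % → -8 % -8 = 0. Stack: [0]
STORE_FAST q → q=0. Stack: []
LOAD_CONST → push 40. Stack: [40]
STORE_FAST v → v=40. Stack: []
LOAD_FAST v → push 40. Stack: [40]
LOAD_CONST → push 5. Stack: [40, 5]
BINARY_OP - → 40 - 5 = 35. Stack: [35]
STORE_FAST k → k=35. Stack: []
LOAD_FAST q → push 0. Stack: [0]
LOAD_CONST → push 1. Stack: [0, 1]
BINARY_OP * → 0 * 1 = 0. Stack: [0]
LOAD_FAST a → push -11. Stack: [0, -11]
BINARY_OP + → 0 + -11 = -11. Stack: [-11]
STORE_FAST w → w=-11. Stack: []
LOAD_FAST_LOAD_FAST v,v → push 40,40. Stack: [40, 40]
BINARY_OP * → 40 * 40 = 1600. Stack: [1600]
STORE_FAST s → s=1600. Stack: []
LOAD_CONST → push 6. Stack: [6]
LOAD_FAST v → push 40. Stack: [6, 40]
BINARY_OP - → 6 - 40 = -34. Stack: [-34]
LOAD_FAST_LOAD_FAST k,s → push 35,1600. Stack: [-34, 35, 1600]
BINARY_OP % → 35 % 1600 = 35. Stack: [-34, 35]
BINARY_OP + → -34 + 35 = 1. Stack: [1]
STORE_FAST z → z=1. Stack: []
LOAD_FAST w → push -11. Stack: [-11]
RETURN_VALUE → return -11.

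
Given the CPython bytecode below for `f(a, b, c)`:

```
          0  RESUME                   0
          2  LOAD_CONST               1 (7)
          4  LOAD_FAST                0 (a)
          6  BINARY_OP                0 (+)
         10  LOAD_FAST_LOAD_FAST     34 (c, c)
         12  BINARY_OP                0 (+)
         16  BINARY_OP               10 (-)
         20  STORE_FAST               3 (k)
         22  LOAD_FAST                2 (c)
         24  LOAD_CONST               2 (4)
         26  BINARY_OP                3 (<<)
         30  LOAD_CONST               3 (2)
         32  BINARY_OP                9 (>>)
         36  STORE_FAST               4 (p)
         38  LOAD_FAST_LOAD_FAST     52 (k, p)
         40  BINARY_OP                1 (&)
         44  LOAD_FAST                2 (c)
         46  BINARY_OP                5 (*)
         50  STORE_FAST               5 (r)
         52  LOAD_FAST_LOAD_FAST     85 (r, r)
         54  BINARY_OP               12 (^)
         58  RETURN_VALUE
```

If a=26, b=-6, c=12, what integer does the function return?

0

LOAD_CONST → push 7. Stack: [7]
LOAD_FAST a → push 26. Stack: [7, 26]
BINARY_OP + → 7 + 26 = 33. Stack: [33]
LOAD_FAST_LOAD_FAST c,c → push 12,12. Stack: [33, 12, 12]
BINARY_OP + → 12 + 12 = 24. Stack: [33, 24]
BINARY_OP - → 33 - 24 = 9. Stack: [9]
STORE_FAST k → k=9. Stack: []
LOAD_FAST c → push 12. Stack: [12]
LOAD_CONST → push 4. Stack: [12, 4]
BINARY_OP << → 12 << 4 = 192. Stack: [192]
LOAD_CONST → push 2. Stack: [192, 2]
BINARY_OP >> → 192 >> 2 = 48. Stack: [48]
STORE_FAST p → p=48. Stack: []
LOAD_FAST_LOAD_FAST k,p → push 9,48. Stack: [9, 48]
BINARY_OP & → 9 & 48 = 0. Stack: [0]
LOAD_FAST c → push 12. Stack: [0, 12]
BINARY_OP * → 0 * 12 = 0. Stack: [0]
STORE_FAST r → r=0. Stack: []
LOAD_FAST_LOAD_FAST r,r → push 0,0. Stack: [0, 0]
BINARY_OP ^ → 0 ^ 0 = 0. Stack: [0]
RETURN_VALUE → return 0.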